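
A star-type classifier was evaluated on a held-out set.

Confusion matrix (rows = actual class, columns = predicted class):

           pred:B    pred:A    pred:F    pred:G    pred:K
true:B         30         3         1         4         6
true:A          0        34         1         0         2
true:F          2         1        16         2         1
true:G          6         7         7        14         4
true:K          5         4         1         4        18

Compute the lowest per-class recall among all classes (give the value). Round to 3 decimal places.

Per-class recall (TP/(TP+FN)):
  B: TP=30, FN=3+1+4+6=14 → 30/44 = 0.6818
  A: TP=34, FN=0+1+0+2=3 → 34/37 = 0.9189
  F: TP=16, FN=2+1+2+1=6 → 16/22 = 0.7273
  G: TP=14, FN=6+7+7+4=24 → 14/38 = 0.3684
  K: TP=18, FN=5+4+1+4=14 → 18/32 = 0.5625
Lowest is class 'G' with recall = 0.368.

0.368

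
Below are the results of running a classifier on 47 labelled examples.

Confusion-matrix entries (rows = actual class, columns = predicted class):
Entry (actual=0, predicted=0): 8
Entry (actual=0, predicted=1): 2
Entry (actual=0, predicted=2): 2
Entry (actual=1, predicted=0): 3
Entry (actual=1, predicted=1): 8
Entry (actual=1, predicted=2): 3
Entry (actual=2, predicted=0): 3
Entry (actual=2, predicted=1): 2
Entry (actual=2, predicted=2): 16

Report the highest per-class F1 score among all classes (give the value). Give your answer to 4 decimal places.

0.7619

Per-class F1 score (2·TP/(2·TP+FP+FN)):
  0: TP=8, FP=3+3=6, FN=2+2=4 → 16/26 = 0.61538
  1: TP=8, FP=2+2=4, FN=3+3=6 → 16/26 = 0.61538
  2: TP=16, FP=2+3=5, FN=3+2=5 → 32/42 = 0.76190
Highest is class '2' with F1 score = 0.7619.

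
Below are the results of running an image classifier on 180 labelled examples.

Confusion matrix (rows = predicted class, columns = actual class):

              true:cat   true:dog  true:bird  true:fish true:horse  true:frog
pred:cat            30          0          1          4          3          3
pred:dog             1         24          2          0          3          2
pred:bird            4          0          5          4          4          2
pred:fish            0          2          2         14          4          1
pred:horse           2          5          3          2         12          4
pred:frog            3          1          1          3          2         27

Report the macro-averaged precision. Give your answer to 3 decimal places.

Per-class precision (TP/(TP+FP)):
  cat: TP=30, FP=0+1+4+3+3=11 → 30/41 = 0.7317
  dog: TP=24, FP=1+2+0+3+2=8 → 24/32 = 0.7500
  bird: TP=5, FP=4+0+4+4+2=14 → 5/19 = 0.2632
  fish: TP=14, FP=0+2+2+4+1=9 → 14/23 = 0.6087
  horse: TP=12, FP=2+5+3+2+4=16 → 12/28 = 0.4286
  frog: TP=27, FP=3+1+1+3+2=10 → 27/37 = 0.7297
Macro-precision = mean = (0.7317 + 0.7500 + 0.2632 + 0.6087 + 0.4286 + 0.7297) / 6 = 0.585

0.585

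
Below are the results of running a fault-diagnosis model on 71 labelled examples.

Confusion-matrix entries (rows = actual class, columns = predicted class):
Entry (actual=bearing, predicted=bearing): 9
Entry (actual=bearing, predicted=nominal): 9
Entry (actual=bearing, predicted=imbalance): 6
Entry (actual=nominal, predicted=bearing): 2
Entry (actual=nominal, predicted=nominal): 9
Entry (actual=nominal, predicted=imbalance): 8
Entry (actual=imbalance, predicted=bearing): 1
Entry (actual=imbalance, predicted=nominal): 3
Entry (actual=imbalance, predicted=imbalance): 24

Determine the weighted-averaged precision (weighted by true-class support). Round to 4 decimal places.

0.6173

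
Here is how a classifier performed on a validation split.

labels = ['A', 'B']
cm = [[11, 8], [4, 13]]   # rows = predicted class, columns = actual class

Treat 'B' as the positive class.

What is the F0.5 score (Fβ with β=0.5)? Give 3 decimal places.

0.730

Fβ = (1+β²)·TP / ((1+β²)·TP + β²·FN + FP), with β²=1/4
= 1.25·13 / (1.25·13 + 0.25·8 + 4) = 0.730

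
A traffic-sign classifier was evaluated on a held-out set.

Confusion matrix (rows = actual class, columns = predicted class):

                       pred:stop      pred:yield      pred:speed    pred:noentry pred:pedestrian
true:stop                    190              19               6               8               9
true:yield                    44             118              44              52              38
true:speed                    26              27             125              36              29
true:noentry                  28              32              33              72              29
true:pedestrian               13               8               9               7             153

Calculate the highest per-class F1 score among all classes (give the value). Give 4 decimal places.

0.7129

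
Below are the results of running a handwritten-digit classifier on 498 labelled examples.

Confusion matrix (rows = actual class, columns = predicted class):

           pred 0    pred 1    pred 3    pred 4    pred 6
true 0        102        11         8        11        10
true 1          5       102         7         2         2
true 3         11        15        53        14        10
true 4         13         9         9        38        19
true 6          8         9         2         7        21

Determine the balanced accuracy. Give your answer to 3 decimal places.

Balanced accuracy = mean of per-class recall.
  0: recall = 102/142 = 0.7183
  1: recall = 102/118 = 0.8644
  3: recall = 53/103 = 0.5146
  4: recall = 38/88 = 0.4318
  6: recall = 21/47 = 0.4468
Mean = (0.7183 + 0.8644 + 0.5146 + 0.4318 + 0.4468) / 5 = 0.595

0.595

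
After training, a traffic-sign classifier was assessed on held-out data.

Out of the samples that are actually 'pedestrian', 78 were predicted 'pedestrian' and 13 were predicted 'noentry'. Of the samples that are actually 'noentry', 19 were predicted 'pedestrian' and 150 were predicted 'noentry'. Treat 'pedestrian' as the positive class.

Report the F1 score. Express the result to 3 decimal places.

Precision = TP/(TP+FP) = 78/97 = 0.8041
Recall = TP/(TP+FN) = 78/91 = 0.8571
F1 = 2·TP/(2·TP+FP+FN) = 156/188 = 0.830

0.830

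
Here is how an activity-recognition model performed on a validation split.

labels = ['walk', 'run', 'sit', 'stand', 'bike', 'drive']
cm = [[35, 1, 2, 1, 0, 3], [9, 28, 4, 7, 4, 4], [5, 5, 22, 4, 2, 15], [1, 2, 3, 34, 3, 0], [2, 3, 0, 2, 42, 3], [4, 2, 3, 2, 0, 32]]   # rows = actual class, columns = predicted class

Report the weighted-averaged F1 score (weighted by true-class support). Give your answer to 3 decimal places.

Per-class F1 score (2·TP/(2·TP+FP+FN)):
  walk: TP=35, FP=9+5+1+2+4=21, FN=1+2+1+0+3=7 → 70/98 = 0.7143
  run: TP=28, FP=1+5+2+3+2=13, FN=9+4+7+4+4=28 → 56/97 = 0.5773
  sit: TP=22, FP=2+4+3+0+3=12, FN=5+5+4+2+15=31 → 44/87 = 0.5057
  stand: TP=34, FP=1+7+4+2+2=16, FN=1+2+3+3+0=9 → 68/93 = 0.7312
  bike: TP=42, FP=0+4+2+3+0=9, FN=2+3+0+2+3=10 → 84/103 = 0.8155
  drive: TP=32, FP=3+4+15+0+3=25, FN=4+2+3+2+0=11 → 64/100 = 0.6400
Weighted-F1 score = Σ (supportᵢ/N)·F1 scoreᵢ with N=289: (42/289)·0.7143 + (56/289)·0.5773 + (53/289)·0.5057 + (43/289)·0.7312 + (52/289)·0.8155 + (43/289)·0.6400 = 0.659

0.659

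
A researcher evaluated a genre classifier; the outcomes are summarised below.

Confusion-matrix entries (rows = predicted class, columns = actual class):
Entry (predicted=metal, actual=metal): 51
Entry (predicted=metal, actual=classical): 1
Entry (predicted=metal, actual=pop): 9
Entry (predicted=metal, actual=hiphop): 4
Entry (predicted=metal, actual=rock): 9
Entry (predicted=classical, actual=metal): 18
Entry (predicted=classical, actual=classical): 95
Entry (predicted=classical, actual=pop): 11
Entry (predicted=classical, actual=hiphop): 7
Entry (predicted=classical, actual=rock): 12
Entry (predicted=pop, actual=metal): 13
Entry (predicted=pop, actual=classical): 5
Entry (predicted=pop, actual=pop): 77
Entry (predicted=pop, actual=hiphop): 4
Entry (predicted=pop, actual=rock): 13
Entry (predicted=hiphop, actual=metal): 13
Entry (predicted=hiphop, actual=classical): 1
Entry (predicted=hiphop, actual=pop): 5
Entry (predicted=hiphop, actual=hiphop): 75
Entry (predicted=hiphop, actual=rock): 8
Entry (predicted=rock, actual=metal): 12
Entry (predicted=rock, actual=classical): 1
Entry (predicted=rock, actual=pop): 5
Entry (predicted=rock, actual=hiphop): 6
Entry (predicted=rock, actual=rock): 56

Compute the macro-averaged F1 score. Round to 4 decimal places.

0.6852

Per-class F1 score (2·TP/(2·TP+FP+FN)):
  metal: TP=51, FP=1+9+4+9=23, FN=18+13+13+12=56 → 102/181 = 0.56354
  classical: TP=95, FP=18+11+7+12=48, FN=1+5+1+1=8 → 190/246 = 0.77236
  pop: TP=77, FP=13+5+4+13=35, FN=9+11+5+5=30 → 154/219 = 0.70320
  hiphop: TP=75, FP=13+1+5+8=27, FN=4+7+4+6=21 → 150/198 = 0.75758
  rock: TP=56, FP=12+1+5+6=24, FN=9+12+13+8=42 → 112/178 = 0.62921
Macro-F1 score = mean = (0.56354 + 0.77236 + 0.70320 + 0.75758 + 0.62921) / 5 = 0.6852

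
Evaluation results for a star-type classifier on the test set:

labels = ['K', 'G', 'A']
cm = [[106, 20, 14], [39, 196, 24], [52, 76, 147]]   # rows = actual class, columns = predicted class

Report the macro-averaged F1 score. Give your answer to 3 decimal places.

0.660

Per-class F1 score (2·TP/(2·TP+FP+FN)):
  K: TP=106, FP=39+52=91, FN=20+14=34 → 212/337 = 0.6291
  G: TP=196, FP=20+76=96, FN=39+24=63 → 392/551 = 0.7114
  A: TP=147, FP=14+24=38, FN=52+76=128 → 294/460 = 0.6391
Macro-F1 score = mean = (0.6291 + 0.7114 + 0.6391) / 3 = 0.660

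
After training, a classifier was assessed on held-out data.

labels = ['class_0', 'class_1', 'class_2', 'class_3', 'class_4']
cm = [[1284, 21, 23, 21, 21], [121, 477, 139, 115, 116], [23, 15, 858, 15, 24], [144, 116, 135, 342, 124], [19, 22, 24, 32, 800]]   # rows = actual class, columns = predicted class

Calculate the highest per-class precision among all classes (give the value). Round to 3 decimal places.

Per-class precision (TP/(TP+FP)):
  class_0: TP=1284, FP=121+23+144+19=307 → 1284/1591 = 0.8070
  class_1: TP=477, FP=21+15+116+22=174 → 477/651 = 0.7327
  class_2: TP=858, FP=23+139+135+24=321 → 858/1179 = 0.7277
  class_3: TP=342, FP=21+115+15+32=183 → 342/525 = 0.6514
  class_4: TP=800, FP=21+116+24+124=285 → 800/1085 = 0.7373
Highest is class 'class_0' with precision = 0.807.

0.807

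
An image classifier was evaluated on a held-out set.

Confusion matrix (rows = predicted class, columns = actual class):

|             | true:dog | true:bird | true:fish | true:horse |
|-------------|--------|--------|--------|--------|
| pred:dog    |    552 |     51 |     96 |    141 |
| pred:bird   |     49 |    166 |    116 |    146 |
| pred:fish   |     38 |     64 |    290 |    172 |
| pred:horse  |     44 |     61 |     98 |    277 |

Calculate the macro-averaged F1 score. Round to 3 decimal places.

Per-class F1 score (2·TP/(2·TP+FP+FN)):
  dog: TP=552, FP=51+96+141=288, FN=49+38+44=131 → 1104/1523 = 0.7249
  bird: TP=166, FP=49+116+146=311, FN=51+64+61=176 → 332/819 = 0.4054
  fish: TP=290, FP=38+64+172=274, FN=96+116+98=310 → 580/1164 = 0.4983
  horse: TP=277, FP=44+61+98=203, FN=141+146+172=459 → 554/1216 = 0.4556
Macro-F1 score = mean = (0.7249 + 0.4054 + 0.4983 + 0.4556) / 4 = 0.521

0.521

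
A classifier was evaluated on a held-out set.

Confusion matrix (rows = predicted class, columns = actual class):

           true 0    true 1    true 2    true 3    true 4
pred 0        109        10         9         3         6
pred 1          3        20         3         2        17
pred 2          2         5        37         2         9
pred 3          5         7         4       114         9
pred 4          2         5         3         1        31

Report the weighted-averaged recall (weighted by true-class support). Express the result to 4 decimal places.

Per-class recall (TP/(TP+FN)):
  0: TP=109, FN=3+2+5+2=12 → 109/121 = 0.90083
  1: TP=20, FN=10+5+7+5=27 → 20/47 = 0.42553
  2: TP=37, FN=9+3+4+3=19 → 37/56 = 0.66071
  3: TP=114, FN=3+2+2+1=8 → 114/122 = 0.93443
  4: TP=31, FN=6+17+9+9=41 → 31/72 = 0.43056
Weighted-recall = Σ (supportᵢ/N)·recallᵢ with N=418: (121/418)·0.90083 + (47/418)·0.42553 + (56/418)·0.66071 + (122/418)·0.93443 + (72/418)·0.43056 = 0.7440

0.7440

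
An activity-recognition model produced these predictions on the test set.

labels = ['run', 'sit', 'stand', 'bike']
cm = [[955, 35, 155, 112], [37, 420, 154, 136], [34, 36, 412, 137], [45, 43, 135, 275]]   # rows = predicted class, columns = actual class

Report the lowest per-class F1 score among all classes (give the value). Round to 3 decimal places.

0.475

Per-class F1 score (2·TP/(2·TP+FP+FN)):
  run: TP=955, FP=35+155+112=302, FN=37+34+45=116 → 1910/2328 = 0.8204
  sit: TP=420, FP=37+154+136=327, FN=35+36+43=114 → 840/1281 = 0.6557
  stand: TP=412, FP=34+36+137=207, FN=155+154+135=444 → 824/1475 = 0.5586
  bike: TP=275, FP=45+43+135=223, FN=112+136+137=385 → 550/1158 = 0.4750
Lowest is class 'bike' with F1 score = 0.475.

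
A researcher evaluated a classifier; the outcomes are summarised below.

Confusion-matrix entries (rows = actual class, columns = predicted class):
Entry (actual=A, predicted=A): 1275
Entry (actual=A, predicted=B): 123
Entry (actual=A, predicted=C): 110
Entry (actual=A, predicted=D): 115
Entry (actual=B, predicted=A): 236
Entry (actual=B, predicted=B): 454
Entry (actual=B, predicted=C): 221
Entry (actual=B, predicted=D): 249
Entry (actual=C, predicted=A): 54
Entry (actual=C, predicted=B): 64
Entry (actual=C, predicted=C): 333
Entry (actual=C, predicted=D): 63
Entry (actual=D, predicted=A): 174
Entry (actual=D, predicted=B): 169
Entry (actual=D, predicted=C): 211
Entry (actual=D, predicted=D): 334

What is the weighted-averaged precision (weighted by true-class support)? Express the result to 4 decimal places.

Per-class precision (TP/(TP+FP)):
  A: TP=1275, FP=236+54+174=464 → 1275/1739 = 0.73318
  B: TP=454, FP=123+64+169=356 → 454/810 = 0.56049
  C: TP=333, FP=110+221+211=542 → 333/875 = 0.38057
  D: TP=334, FP=115+249+63=427 → 334/761 = 0.43890
Weighted-precision = Σ (supportᵢ/N)·precisionᵢ with N=4185: (1623/4185)·0.73318 + (1160/4185)·0.56049 + (514/4185)·0.38057 + (888/4185)·0.43890 = 0.5796

0.5796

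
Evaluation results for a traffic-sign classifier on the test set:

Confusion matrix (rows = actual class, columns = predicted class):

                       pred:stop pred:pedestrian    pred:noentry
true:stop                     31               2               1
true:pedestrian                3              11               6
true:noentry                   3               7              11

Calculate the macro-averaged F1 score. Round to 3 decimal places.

0.662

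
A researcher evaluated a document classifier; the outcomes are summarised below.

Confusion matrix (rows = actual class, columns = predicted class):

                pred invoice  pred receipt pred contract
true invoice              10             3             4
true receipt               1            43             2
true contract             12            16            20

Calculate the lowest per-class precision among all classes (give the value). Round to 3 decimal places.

0.435

Per-class precision (TP/(TP+FP)):
  invoice: TP=10, FP=1+12=13 → 10/23 = 0.4348
  receipt: TP=43, FP=3+16=19 → 43/62 = 0.6935
  contract: TP=20, FP=4+2=6 → 20/26 = 0.7692
Lowest is class 'invoice' with precision = 0.435.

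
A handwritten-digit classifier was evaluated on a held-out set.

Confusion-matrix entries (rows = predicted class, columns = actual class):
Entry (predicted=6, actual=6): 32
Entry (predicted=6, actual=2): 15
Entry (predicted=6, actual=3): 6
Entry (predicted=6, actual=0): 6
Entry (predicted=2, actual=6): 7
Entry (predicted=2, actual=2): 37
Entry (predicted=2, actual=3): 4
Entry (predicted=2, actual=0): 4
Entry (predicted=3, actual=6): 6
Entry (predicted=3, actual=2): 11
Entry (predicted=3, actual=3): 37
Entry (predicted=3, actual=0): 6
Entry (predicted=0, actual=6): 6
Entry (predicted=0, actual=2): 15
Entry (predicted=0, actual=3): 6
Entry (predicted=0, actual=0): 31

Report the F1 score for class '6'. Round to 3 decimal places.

Treat '6' as positive and all other classes as negative.
F1 score = 2·TP/(2·TP+FP+FN).
6: TP=32, FP=15+6+6=27, FN=7+6+6=19 → 64/110 = 0.5818

0.582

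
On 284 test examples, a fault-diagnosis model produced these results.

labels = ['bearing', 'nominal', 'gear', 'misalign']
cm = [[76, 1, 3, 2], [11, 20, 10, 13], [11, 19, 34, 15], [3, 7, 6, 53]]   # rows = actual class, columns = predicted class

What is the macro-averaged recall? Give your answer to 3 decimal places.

0.624

Per-class recall (TP/(TP+FN)):
  bearing: TP=76, FN=1+3+2=6 → 76/82 = 0.9268
  nominal: TP=20, FN=11+10+13=34 → 20/54 = 0.3704
  gear: TP=34, FN=11+19+15=45 → 34/79 = 0.4304
  misalign: TP=53, FN=3+7+6=16 → 53/69 = 0.7681
Macro-recall = mean = (0.9268 + 0.3704 + 0.4304 + 0.7681) / 4 = 0.624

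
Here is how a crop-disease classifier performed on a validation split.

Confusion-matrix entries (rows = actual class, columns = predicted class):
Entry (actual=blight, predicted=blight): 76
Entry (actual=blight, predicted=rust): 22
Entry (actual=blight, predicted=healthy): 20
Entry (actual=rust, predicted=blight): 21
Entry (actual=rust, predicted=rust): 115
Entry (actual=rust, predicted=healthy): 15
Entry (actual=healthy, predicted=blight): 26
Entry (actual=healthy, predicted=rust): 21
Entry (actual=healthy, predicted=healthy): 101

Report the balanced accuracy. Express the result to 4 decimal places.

0.6960

Balanced accuracy = mean of per-class recall.
  blight: recall = 76/118 = 0.64407
  rust: recall = 115/151 = 0.76159
  healthy: recall = 101/148 = 0.68243
Mean = (0.64407 + 0.76159 + 0.68243) / 3 = 0.6960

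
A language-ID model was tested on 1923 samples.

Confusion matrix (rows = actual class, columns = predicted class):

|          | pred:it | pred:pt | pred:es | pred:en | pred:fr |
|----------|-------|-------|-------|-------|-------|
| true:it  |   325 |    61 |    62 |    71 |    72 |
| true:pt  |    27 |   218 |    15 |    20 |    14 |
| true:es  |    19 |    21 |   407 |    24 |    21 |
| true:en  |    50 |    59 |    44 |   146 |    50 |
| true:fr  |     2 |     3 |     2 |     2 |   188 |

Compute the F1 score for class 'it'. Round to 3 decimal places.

0.641

Treat 'it' as positive and all other classes as negative.
F1 score = 2·TP/(2·TP+FP+FN).
it: TP=325, FP=27+19+50+2=98, FN=61+62+71+72=266 → 650/1014 = 0.6410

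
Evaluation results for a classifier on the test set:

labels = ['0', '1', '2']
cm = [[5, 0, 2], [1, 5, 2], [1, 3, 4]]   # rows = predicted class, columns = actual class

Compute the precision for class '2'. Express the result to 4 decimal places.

Take TP from the diagonal, FP from the rest of the '2' prediction marginal, FN from the rest of the '2' actual marginal.
precision = TP/(TP+FP).
2: TP=4, FP=1+3=4 → 4/8 = 0.50000

0.5000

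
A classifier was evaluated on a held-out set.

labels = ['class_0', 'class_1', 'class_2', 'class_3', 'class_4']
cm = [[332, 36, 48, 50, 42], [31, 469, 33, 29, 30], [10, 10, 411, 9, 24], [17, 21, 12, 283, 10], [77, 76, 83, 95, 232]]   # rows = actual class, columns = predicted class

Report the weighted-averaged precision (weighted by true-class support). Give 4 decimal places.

0.7022

Per-class precision (TP/(TP+FP)):
  class_0: TP=332, FP=31+10+17+77=135 → 332/467 = 0.71092
  class_1: TP=469, FP=36+10+21+76=143 → 469/612 = 0.76634
  class_2: TP=411, FP=48+33+12+83=176 → 411/587 = 0.70017
  class_3: TP=283, FP=50+29+9+95=183 → 283/466 = 0.60730
  class_4: TP=232, FP=42+30+24+10=106 → 232/338 = 0.68639
Weighted-precision = Σ (supportᵢ/N)·precisionᵢ with N=2470: (508/2470)·0.71092 + (592/2470)·0.76634 + (464/2470)·0.70017 + (343/2470)·0.60730 + (563/2470)·0.68639 = 0.7022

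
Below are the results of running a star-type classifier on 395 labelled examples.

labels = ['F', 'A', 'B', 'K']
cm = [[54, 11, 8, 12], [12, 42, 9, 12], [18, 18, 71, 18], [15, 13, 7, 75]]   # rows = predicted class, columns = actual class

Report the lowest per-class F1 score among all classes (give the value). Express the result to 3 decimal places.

0.528

Per-class F1 score (2·TP/(2·TP+FP+FN)):
  F: TP=54, FP=11+8+12=31, FN=12+18+15=45 → 108/184 = 0.5870
  A: TP=42, FP=12+9+12=33, FN=11+18+13=42 → 84/159 = 0.5283
  B: TP=71, FP=18+18+18=54, FN=8+9+7=24 → 142/220 = 0.6455
  K: TP=75, FP=15+13+7=35, FN=12+12+18=42 → 150/227 = 0.6608
Lowest is class 'A' with F1 score = 0.528.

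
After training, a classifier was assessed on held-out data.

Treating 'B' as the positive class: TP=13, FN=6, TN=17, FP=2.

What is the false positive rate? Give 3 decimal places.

0.105

FPR = FP/(FP+TN) = 2/(2+17) = 0.105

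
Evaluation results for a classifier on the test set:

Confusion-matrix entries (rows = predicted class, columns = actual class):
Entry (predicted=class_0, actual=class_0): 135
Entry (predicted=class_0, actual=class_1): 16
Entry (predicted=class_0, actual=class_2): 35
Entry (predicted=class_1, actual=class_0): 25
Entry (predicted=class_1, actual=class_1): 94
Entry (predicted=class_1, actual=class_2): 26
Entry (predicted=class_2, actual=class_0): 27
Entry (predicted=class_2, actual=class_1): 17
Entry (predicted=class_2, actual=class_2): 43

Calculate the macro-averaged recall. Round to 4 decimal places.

0.6252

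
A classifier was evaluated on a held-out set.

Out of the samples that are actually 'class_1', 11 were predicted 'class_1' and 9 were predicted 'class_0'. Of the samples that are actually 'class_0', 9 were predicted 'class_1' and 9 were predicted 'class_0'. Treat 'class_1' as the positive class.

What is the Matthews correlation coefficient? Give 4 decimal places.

0.0500

MCC = (TP·TN − FP·FN) / √((TP+FP)(TP+FN)(TN+FP)(TN+FN))
Numerator = 11·9 − 9·9 = 18
Denominator = √(20·20·18·18) = √129600 = 360.0000
MCC = 18 / 360.0000 = 0.0500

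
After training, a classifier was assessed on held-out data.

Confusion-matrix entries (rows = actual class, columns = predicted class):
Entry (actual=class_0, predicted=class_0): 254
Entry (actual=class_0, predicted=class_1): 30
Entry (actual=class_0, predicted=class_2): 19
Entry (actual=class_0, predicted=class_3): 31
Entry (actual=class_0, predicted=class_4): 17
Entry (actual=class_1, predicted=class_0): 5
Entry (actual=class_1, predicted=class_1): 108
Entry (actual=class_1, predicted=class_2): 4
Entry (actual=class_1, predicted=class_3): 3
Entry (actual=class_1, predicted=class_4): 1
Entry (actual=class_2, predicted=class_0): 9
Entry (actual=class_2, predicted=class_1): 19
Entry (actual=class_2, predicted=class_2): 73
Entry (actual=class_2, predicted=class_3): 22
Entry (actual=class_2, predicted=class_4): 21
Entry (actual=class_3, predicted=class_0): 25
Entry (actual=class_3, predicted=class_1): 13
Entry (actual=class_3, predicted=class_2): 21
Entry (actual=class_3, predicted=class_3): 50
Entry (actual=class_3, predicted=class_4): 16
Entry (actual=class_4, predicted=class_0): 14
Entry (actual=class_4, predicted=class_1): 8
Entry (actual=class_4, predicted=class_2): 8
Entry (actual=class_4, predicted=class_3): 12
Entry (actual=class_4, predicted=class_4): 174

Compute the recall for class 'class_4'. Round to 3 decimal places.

0.806

One-vs-rest for 'class_4': TP = diagonal; FP = other classes predicted 'class_4'; FN = 'class_4' predicted as other.
recall = TP/(TP+FN).
class_4: TP=174, FN=14+8+8+12=42 → 174/216 = 0.8056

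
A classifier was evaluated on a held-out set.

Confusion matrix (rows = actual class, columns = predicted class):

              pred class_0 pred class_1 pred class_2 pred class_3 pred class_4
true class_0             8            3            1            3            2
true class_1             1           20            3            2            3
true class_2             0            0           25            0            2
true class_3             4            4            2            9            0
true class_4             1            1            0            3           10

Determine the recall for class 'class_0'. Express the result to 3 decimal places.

Take TP from the diagonal, FP from the rest of the 'class_0' prediction marginal, FN from the rest of the 'class_0' actual marginal.
recall = TP/(TP+FN).
class_0: TP=8, FN=3+1+3+2=9 → 8/17 = 0.4706

0.471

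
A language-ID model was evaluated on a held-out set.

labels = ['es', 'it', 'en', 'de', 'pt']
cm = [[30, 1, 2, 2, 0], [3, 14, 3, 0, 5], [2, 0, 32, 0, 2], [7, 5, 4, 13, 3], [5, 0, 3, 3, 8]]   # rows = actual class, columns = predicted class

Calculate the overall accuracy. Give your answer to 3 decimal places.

0.660

Accuracy = trace / total = (30+14+32+13+8=97) / 147 = 97/147 = 0.660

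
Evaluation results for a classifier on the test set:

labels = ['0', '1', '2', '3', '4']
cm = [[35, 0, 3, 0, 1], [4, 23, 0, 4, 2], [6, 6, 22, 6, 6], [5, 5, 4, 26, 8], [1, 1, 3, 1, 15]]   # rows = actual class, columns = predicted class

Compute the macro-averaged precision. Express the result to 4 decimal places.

0.6405

Per-class precision (TP/(TP+FP)):
  0: TP=35, FP=4+6+5+1=16 → 35/51 = 0.68627
  1: TP=23, FP=0+6+5+1=12 → 23/35 = 0.65714
  2: TP=22, FP=3+0+4+3=10 → 22/32 = 0.68750
  3: TP=26, FP=0+4+6+1=11 → 26/37 = 0.70270
  4: TP=15, FP=1+2+6+8=17 → 15/32 = 0.46875
Macro-precision = mean = (0.68627 + 0.65714 + 0.68750 + 0.70270 + 0.46875) / 5 = 0.6405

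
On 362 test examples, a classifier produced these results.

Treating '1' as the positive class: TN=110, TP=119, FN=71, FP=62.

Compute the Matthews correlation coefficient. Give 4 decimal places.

0.2655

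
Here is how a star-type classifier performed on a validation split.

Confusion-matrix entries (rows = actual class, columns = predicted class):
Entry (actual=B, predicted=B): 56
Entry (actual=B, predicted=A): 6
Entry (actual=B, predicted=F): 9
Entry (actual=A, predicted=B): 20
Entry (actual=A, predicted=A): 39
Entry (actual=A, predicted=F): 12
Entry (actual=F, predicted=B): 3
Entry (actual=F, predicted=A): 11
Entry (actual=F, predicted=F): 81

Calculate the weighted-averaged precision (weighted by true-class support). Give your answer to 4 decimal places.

Per-class precision (TP/(TP+FP)):
  B: TP=56, FP=20+3=23 → 56/79 = 0.70886
  A: TP=39, FP=6+11=17 → 39/56 = 0.69643
  F: TP=81, FP=9+12=21 → 81/102 = 0.79412
Weighted-precision = Σ (supportᵢ/N)·precisionᵢ with N=237: (71/237)·0.70886 + (71/237)·0.69643 + (95/237)·0.79412 = 0.7393

0.7393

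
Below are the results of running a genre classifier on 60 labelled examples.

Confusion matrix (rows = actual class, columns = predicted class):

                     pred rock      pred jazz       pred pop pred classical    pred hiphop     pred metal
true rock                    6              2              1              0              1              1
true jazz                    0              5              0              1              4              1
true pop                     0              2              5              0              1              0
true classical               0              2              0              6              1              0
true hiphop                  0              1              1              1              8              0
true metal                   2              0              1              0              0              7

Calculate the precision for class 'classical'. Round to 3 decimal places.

0.750

One-vs-rest for 'classical': TP = diagonal; FP = other classes predicted 'classical'; FN = 'classical' predicted as other.
precision = TP/(TP+FP).
classical: TP=6, FP=0+1+0+1+0=2 → 6/8 = 0.7500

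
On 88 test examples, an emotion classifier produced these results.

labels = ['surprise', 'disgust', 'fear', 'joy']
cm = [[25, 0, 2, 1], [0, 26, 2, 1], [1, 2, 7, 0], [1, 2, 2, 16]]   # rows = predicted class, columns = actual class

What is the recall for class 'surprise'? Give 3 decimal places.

Treat 'surprise' as positive and all other classes as negative.
recall = TP/(TP+FN).
surprise: TP=25, FN=0+1+1=2 → 25/27 = 0.9259

0.926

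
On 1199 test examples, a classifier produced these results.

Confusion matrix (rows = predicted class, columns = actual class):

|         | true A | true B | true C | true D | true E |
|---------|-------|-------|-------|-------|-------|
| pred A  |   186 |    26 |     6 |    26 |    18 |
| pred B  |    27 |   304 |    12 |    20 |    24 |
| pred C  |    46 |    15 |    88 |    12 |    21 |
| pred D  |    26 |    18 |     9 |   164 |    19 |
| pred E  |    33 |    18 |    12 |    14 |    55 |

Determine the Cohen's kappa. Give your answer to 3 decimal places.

Observed agreement pₒ = trace/N = 797/1199 = 0.6647
Expected agreement pₑ = Σ (rowᵢ·colᵢ)/N² = (318·262 + 381·387 + 127·182 + 236·236 + 137·132)/1199² = 0.2279
κ = (pₒ − pₑ)/(1 − pₑ) = (0.6647 − 0.2279)/(1 − 0.2279) = 0.566

0.566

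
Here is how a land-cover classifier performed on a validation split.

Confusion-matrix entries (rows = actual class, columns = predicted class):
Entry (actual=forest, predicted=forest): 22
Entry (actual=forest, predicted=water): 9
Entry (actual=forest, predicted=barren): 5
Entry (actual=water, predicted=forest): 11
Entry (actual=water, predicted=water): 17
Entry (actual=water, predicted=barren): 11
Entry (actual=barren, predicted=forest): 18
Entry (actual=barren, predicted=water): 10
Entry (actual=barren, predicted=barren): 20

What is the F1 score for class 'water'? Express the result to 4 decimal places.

One-vs-rest for 'water': TP = diagonal; FP = other classes predicted 'water'; FN = 'water' predicted as other.
F1 score = 2·TP/(2·TP+FP+FN).
water: TP=17, FP=9+10=19, FN=11+11=22 → 34/75 = 0.45333

0.4533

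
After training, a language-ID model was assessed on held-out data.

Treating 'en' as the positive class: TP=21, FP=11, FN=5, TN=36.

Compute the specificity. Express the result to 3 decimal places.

Specificity = TN/(TN+FP) = 36/(36+11) = 0.766

0.766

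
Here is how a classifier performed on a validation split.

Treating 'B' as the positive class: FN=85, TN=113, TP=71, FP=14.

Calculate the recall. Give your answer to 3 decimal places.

Recall = TP/(TP+FN) = 71/(71+85) = 71/156 = 0.455

0.455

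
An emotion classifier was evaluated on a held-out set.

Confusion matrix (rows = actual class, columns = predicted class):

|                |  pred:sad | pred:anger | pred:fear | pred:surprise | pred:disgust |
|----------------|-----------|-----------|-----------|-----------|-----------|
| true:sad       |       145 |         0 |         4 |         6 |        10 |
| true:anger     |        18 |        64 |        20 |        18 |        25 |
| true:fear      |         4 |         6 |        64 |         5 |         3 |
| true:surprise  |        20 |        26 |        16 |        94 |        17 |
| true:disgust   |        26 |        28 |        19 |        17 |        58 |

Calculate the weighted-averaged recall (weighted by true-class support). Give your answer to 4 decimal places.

0.5961

Per-class recall (TP/(TP+FN)):
  sad: TP=145, FN=0+4+6+10=20 → 145/165 = 0.87879
  anger: TP=64, FN=18+20+18+25=81 → 64/145 = 0.44138
  fear: TP=64, FN=4+6+5+3=18 → 64/82 = 0.78049
  surprise: TP=94, FN=20+26+16+17=79 → 94/173 = 0.54335
  disgust: TP=58, FN=26+28+19+17=90 → 58/148 = 0.39189
Weighted-recall = Σ (supportᵢ/N)·recallᵢ with N=713: (165/713)·0.87879 + (145/713)·0.44138 + (82/713)·0.78049 + (173/713)·0.54335 + (148/713)·0.39189 = 0.5961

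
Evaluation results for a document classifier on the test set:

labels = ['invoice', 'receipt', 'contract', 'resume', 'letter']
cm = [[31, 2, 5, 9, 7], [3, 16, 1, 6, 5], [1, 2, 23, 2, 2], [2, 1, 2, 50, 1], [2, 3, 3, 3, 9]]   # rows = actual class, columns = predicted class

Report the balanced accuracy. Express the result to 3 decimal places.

0.640

Balanced accuracy = mean of per-class recall.
  invoice: recall = 31/54 = 0.5741
  receipt: recall = 16/31 = 0.5161
  contract: recall = 23/30 = 0.7667
  resume: recall = 50/56 = 0.8929
  letter: recall = 9/20 = 0.4500
Mean = (0.5741 + 0.5161 + 0.7667 + 0.8929 + 0.4500) / 5 = 0.640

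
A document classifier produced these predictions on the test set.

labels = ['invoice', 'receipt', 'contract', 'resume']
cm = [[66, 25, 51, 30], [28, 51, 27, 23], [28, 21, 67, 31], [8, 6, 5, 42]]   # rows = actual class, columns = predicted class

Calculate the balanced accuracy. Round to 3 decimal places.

0.481

Balanced accuracy = mean of per-class recall.
  invoice: recall = 66/172 = 0.3837
  receipt: recall = 51/129 = 0.3953
  contract: recall = 67/147 = 0.4558
  resume: recall = 42/61 = 0.6885
Mean = (0.3837 + 0.3953 + 0.4558 + 0.6885) / 4 = 0.481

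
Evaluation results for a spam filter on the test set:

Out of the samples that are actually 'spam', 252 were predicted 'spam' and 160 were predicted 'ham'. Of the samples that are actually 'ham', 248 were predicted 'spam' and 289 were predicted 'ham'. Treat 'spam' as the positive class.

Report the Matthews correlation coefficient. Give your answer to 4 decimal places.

MCC = (TP·TN − FP·FN) / √((TP+FP)(TP+FN)(TN+FP)(TN+FN))
Numerator = 252·289 − 248·160 = 33148
Denominator = √(500·412·537·449) = √49669278000 = 222866.0539
MCC = 33148 / 222866.0539 = 0.1487

0.1487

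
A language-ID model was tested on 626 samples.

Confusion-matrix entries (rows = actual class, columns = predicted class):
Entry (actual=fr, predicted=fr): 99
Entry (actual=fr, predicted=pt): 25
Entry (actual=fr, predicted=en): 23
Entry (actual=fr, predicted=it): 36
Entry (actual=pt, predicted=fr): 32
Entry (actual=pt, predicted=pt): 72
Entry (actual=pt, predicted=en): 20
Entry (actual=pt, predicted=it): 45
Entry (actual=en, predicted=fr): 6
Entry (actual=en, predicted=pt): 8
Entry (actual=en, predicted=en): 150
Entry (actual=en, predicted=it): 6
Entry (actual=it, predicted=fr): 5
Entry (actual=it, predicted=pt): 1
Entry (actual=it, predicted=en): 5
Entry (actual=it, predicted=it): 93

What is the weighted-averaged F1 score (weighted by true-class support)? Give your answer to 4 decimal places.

Per-class F1 score (2·TP/(2·TP+FP+FN)):
  fr: TP=99, FP=32+6+5=43, FN=25+23+36=84 → 198/325 = 0.60923
  pt: TP=72, FP=25+8+1=34, FN=32+20+45=97 → 144/275 = 0.52364
  en: TP=150, FP=23+20+5=48, FN=6+8+6=20 → 300/368 = 0.81522
  it: TP=93, FP=36+45+6=87, FN=5+1+5=11 → 186/284 = 0.65493
Weighted-F1 score = Σ (supportᵢ/N)·F1 scoreᵢ with N=626: (183/626)·0.60923 + (169/626)·0.52364 + (170/626)·0.81522 + (104/626)·0.65493 = 0.6497

0.6497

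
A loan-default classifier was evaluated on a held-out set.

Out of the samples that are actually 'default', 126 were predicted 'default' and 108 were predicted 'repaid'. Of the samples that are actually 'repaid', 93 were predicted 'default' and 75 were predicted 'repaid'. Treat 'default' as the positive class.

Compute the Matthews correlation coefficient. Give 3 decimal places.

-0.015

MCC = (TP·TN − FP·FN) / √((TP+FP)(TP+FN)(TN+FP)(TN+FN))
Numerator = 126·75 − 93·108 = -594
Denominator = √(219·234·168·183) = √1575507024 = 39692.6571
MCC = -594 / 39692.6571 = -0.015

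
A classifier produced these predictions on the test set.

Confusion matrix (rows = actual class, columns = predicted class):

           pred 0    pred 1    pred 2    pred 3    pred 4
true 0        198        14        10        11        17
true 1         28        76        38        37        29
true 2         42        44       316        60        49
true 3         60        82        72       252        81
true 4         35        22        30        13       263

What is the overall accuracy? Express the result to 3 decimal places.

0.588

Accuracy = trace / total = (198+76+316+252+263=1105) / 1879 = 1105/1879 = 0.588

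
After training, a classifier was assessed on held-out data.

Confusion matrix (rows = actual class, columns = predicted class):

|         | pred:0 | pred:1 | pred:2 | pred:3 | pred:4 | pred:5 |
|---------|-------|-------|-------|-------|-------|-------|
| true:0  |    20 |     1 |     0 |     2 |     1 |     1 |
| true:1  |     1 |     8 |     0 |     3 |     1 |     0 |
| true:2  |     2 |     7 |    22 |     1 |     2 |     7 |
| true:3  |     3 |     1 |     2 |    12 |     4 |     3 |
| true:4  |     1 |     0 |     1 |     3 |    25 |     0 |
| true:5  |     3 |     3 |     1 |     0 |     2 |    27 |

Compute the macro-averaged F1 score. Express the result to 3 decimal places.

0.648

Per-class F1 score (2·TP/(2·TP+FP+FN)):
  0: TP=20, FP=1+2+3+1+3=10, FN=1+0+2+1+1=5 → 40/55 = 0.7273
  1: TP=8, FP=1+7+1+0+3=12, FN=1+0+3+1+0=5 → 16/33 = 0.4848
  2: TP=22, FP=0+0+2+1+1=4, FN=2+7+1+2+7=19 → 44/67 = 0.6567
  3: TP=12, FP=2+3+1+3+0=9, FN=3+1+2+4+3=13 → 24/46 = 0.5217
  4: TP=25, FP=1+1+2+4+2=10, FN=1+0+1+3+0=5 → 50/65 = 0.7692
  5: TP=27, FP=1+0+7+3+0=11, FN=3+3+1+0+2=9 → 54/74 = 0.7297
Macro-F1 score = mean = (0.7273 + 0.4848 + 0.6567 + 0.5217 + 0.7692 + 0.7297) / 6 = 0.648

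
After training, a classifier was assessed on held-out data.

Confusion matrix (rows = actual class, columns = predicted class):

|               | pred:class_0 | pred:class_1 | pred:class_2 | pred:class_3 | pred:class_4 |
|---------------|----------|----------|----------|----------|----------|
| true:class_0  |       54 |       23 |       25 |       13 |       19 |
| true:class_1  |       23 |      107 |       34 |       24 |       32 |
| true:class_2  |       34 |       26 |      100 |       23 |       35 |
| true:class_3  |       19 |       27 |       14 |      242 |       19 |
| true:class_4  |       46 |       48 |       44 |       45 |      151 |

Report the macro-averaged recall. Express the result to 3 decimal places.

0.511

Per-class recall (TP/(TP+FN)):
  class_0: TP=54, FN=23+25+13+19=80 → 54/134 = 0.4030
  class_1: TP=107, FN=23+34+24+32=113 → 107/220 = 0.4864
  class_2: TP=100, FN=34+26+23+35=118 → 100/218 = 0.4587
  class_3: TP=242, FN=19+27+14+19=79 → 242/321 = 0.7539
  class_4: TP=151, FN=46+48+44+45=183 → 151/334 = 0.4521
Macro-recall = mean = (0.4030 + 0.4864 + 0.4587 + 0.7539 + 0.4521) / 5 = 0.511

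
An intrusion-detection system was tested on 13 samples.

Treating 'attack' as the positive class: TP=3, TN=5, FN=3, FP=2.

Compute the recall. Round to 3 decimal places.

Recall = TP/(TP+FN) = 3/(3+3) = 3/6 = 0.500

0.500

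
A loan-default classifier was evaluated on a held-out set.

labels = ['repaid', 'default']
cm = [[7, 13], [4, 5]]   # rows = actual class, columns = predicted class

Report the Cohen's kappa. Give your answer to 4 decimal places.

Observed agreement pₒ = trace/N = 12/29 = 0.41379
Expected agreement pₑ = Σ (rowᵢ·colᵢ)/N² = (20·11 + 9·18)/29² = 0.45422
κ = (pₒ − pₑ)/(1 − pₑ) = (0.41379 − 0.45422)/(1 − 0.45422) = -0.0741

-0.0741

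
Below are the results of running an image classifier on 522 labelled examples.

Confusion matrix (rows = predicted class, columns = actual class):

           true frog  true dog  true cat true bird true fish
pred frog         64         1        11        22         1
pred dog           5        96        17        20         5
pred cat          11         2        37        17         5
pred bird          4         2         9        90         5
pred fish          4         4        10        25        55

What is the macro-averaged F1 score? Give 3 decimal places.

Per-class F1 score (2·TP/(2·TP+FP+FN)):
  frog: TP=64, FP=1+11+22+1=35, FN=5+11+4+4=24 → 128/187 = 0.6845
  dog: TP=96, FP=5+17+20+5=47, FN=1+2+2+4=9 → 192/248 = 0.7742
  cat: TP=37, FP=11+2+17+5=35, FN=11+17+9+10=47 → 74/156 = 0.4744
  bird: TP=90, FP=4+2+9+5=20, FN=22+20+17+25=84 → 180/284 = 0.6338
  fish: TP=55, FP=4+4+10+25=43, FN=1+5+5+5=16 → 110/169 = 0.6509
Macro-F1 score = mean = (0.6845 + 0.7742 + 0.4744 + 0.6338 + 0.6509) / 5 = 0.644

0.644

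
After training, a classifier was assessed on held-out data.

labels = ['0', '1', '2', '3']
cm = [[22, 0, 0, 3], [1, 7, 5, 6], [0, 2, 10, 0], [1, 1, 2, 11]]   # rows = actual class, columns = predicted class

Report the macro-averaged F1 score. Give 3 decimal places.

0.675

Per-class F1 score (2·TP/(2·TP+FP+FN)):
  0: TP=22, FP=1+0+1=2, FN=0+0+3=3 → 44/49 = 0.8980
  1: TP=7, FP=0+2+1=3, FN=1+5+6=12 → 14/29 = 0.4828
  2: TP=10, FP=0+5+2=7, FN=0+2+0=2 → 20/29 = 0.6897
  3: TP=11, FP=3+6+0=9, FN=1+1+2=4 → 22/35 = 0.6286
Macro-F1 score = mean = (0.8980 + 0.4828 + 0.6897 + 0.6286) / 4 = 0.675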